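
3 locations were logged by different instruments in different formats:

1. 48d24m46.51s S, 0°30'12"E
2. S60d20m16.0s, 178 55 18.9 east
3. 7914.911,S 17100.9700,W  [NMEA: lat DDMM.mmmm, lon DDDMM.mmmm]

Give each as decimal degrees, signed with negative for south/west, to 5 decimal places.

1. -48.41292, 0.50333
2. -60.33778, 178.92192
3. -79.24852, -171.01617

Point 1:
  Latitude: 48° + 24/60 + 46.51/3600 = 48 + 0.400000 + 0.012919 = 48.412919
  S → negative
  Lon: 0 + 30/60 + 12/3600 = 0.503333
  E → positive
Point 2:
  Lat: 60° + 20/60 + 16/3600 = 60 + 0.333333 + 0.004444 = 60.337778
  S ⇒ negate
  Lon: 55′ + 18.9″ = 55.31500′; 178 + 55.31500/60 = 178.921917
  E ⇒ keep positive
Point 3:
  Latitude: split at 2 digits → 79° and 14.911′; 79 + 14.911/60 = 79.248517
  S ⇒ negate
  λ: degrees = first 3 digits = 171, minutes = 0.97; 171 + 0.97/60 = 171.016167
  W ⇒ negate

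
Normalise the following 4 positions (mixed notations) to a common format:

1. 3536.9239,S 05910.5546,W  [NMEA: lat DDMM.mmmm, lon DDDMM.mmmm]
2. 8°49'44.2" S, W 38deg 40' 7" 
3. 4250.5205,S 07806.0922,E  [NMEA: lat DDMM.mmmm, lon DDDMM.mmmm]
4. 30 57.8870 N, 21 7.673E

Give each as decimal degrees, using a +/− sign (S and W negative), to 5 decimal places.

Point 1:
  φ: degrees = first 2 digits = 35, minutes = 36.9239; 35 + 36.9239/60 = 35.615398
  hemisphere S, so the sign is −
  Longitude: split at 3 digits → 059° and 10.5546′; 59 + 10.5546/60 = 59.175910
  hemisphere W, so the sign is −
Point 2:
  Latitude: 8° + 49/60 + 44.2/3600 = 8 + 0.816667 + 0.012278 = 8.828944
  hemisphere S, so the sign is −
  Longitude: 40′ + 7″ = 40.11667′; 38 + 40.11667/60 = 38.668611
  hemisphere W, so the sign is −
Point 3:
  Lat: degrees = first 2 digits = 42, minutes = 50.5205; 42 + 50.5205/60 = 42.842008
  hemisphere S, so the sign is −
  Longitude: degrees = first 3 digits = 78, minutes = 6.0922; 78 + 6.0922/60 = 78.101537
  E ⇒ keep positive
Point 4:
  φ: 30 + 57.887/60 = 30.964783
  N → positive
  λ: 7.673′ = 0.127883°; total 21.127883
  E → positive

1. -35.61540, -59.17591
2. -8.82894, -38.66861
3. -42.84201, 78.10154
4. 30.96478, 21.12788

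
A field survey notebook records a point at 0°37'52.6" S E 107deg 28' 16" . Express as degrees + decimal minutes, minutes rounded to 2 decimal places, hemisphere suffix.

0° 37.88′ S, 107° 28.27′ E

φ: 37 + 52.6/60 = 37.8767′
λ: seconds/60 = 0.26667; minutes = 28 + 0.26667 = 28.2667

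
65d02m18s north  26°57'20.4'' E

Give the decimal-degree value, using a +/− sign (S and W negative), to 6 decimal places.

φ: 65° + 2/60 + 18/3600 = 65 + 0.033333 + 0.005000 = 65.0383333
N ⇒ keep positive
Longitude: 26° + 57/60 + 20.4/3600 = 26 + 0.950000 + 0.005667 = 26.9556667
E → positive

65.038333, 26.955667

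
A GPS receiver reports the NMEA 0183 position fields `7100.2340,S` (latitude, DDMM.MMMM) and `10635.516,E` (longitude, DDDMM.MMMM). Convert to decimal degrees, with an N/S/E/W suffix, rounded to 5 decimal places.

Latitude: degrees = first 2 digits = 71, minutes = 0.234; 71 + 0.234/60 = 71.003900
λ: split at 3 digits → 106° and 35.516′; 106 + 35.516/60 = 106.591933

71.00390° S, 106.59193° E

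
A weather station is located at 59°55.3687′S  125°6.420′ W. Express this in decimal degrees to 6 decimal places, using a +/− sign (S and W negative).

-59.922812, -125.107000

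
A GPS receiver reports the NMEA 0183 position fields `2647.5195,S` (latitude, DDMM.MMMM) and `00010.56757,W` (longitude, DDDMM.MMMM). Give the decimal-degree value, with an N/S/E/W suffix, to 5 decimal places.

26.79199° S, 0.17613° W

Lat: split at 2 digits → 26° and 47.5195′; 26 + 47.5195/60 = 26.791992
Lon: split at 3 digits → 000° and 10.56757′; 0 + 10.56757/60 = 0.176126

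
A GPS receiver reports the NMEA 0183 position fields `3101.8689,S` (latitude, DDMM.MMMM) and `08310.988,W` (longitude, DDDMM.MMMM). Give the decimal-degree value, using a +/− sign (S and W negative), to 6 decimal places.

φ: split at 2 digits → 31° and 1.8689′; 31 + 1.8689/60 = 31.0311483
S → negative
λ: degrees = first 3 digits = 83, minutes = 10.988; 83 + 10.988/60 = 83.1831333
W ⇒ negate

-31.031148, -83.183133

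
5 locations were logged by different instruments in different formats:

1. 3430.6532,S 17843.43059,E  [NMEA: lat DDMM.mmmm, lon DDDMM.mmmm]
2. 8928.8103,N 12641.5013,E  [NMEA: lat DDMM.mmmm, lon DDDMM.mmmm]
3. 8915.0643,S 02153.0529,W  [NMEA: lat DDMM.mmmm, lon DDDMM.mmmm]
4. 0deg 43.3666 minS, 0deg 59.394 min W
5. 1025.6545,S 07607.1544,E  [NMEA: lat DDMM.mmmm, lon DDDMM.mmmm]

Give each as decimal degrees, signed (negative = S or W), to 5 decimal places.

Point 1:
  Latitude: degrees = first 2 digits = 34, minutes = 30.6532; 34 + 30.6532/60 = 34.510887
  S → negative
  Longitude: degrees = first 3 digits = 178, minutes = 43.43059; 178 + 43.43059/60 = 178.723843
  E → positive
Point 2:
  Lat: split at 2 digits → 89° and 28.8103′; 89 + 28.8103/60 = 89.480172
  N → positive
  Lon: split at 3 digits → 126° and 41.5013′; 126 + 41.5013/60 = 126.691688
  E ⇒ keep positive
Point 3:
  φ: degrees = first 2 digits = 89, minutes = 15.0643; 89 + 15.0643/60 = 89.251072
  S ⇒ negate
  Lon: split at 3 digits → 021° and 53.0529′; 21 + 53.0529/60 = 21.884215
  W ⇒ negate
Point 4:
  Latitude: 43.3666′ = 0.722777°; total 0.722777
  S ⇒ negate
  Lon: 59.394′ = 0.989900°; total 0.989900
  hemisphere W, so the sign is −
Point 5:
  φ: degrees = first 2 digits = 10, minutes = 25.6545; 10 + 25.6545/60 = 10.427575
  hemisphere S, so the sign is −
  λ: degrees = first 3 digits = 76, minutes = 7.1544; 76 + 7.1544/60 = 76.119240
  E ⇒ keep positive

1. -34.51089, 178.72384
2. 89.48017, 126.69169
3. -89.25107, -21.88422
4. -0.72278, -0.98990
5. -10.42758, 76.11924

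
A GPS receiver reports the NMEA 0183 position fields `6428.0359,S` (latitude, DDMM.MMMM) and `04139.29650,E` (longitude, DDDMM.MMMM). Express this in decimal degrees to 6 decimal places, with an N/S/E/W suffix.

64.467265° S, 41.654942° E

Latitude: degrees = first 2 digits = 64, minutes = 28.0359; 64 + 28.0359/60 = 64.4672650
λ: split at 3 digits → 041° and 39.2965′; 41 + 39.2965/60 = 41.6549417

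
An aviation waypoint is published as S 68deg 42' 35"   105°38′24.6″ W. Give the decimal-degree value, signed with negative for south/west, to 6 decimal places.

Lat: 42′ + 35″ = 42.58333′; 68 + 42.58333/60 = 68.7097222
S ⇒ negate
λ: 105° + 38/60 + 24.6/3600 = 105 + 0.633333 + 0.006833 = 105.6401667
W → negative

-68.709722, -105.640167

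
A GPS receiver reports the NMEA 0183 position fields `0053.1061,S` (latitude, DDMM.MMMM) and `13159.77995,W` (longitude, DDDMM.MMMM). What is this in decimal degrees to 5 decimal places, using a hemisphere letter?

φ: split at 2 digits → 00° and 53.1061′; 0 + 53.1061/60 = 0.885102
Longitude: degrees = first 3 digits = 131, minutes = 59.77995; 131 + 59.77995/60 = 131.996333

0.88510° S, 131.99633° W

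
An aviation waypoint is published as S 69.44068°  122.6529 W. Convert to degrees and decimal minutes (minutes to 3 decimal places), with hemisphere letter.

Latitude: minutes = (69.440680 − 69) × 60 = 26.44080
λ: minutes = (122.652900 − 122) × 60 = 39.17400

69° 26.441′ S, 122° 39.174′ W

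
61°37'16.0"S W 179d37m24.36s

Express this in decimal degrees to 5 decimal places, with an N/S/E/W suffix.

φ: 61° + 37/60 + 16/3600 = 61 + 0.616667 + 0.004444 = 61.621111
λ: 179 + 37/60 + 24.36/3600 = 179.623433

61.62111° S, 179.62343° W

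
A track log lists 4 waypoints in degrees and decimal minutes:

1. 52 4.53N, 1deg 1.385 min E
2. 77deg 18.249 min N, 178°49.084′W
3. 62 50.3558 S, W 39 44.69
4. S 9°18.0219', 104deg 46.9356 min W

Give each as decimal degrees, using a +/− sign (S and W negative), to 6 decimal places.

1. 52.075500, 1.023083
2. 77.304150, -178.818067
3. -62.839263, -39.744833
4. -9.300365, -104.782260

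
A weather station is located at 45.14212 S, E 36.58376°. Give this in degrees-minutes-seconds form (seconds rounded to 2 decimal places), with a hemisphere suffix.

45°08′31.63″ S, 36°35′1.54″ E

φ: whole degrees 45; 8.52720′ → 8′ and 31.6320″
λ: 0.583760° → 35.02560′; 0.02560 × 60 = 1.5360″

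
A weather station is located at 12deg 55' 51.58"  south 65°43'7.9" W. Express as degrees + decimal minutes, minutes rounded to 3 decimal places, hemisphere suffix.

Lat: seconds/60 = 0.85967; minutes = 55 + 0.85967 = 55.85967
Longitude: seconds/60 = 0.13167; minutes = 43 + 0.13167 = 43.13167

12° 55.860′ S, 65° 43.132′ W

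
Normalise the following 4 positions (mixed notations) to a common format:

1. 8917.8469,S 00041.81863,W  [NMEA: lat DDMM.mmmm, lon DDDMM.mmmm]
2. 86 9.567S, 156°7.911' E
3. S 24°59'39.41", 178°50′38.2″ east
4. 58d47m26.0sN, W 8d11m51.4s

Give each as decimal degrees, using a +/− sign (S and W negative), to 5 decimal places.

1. -89.29745, -0.69698
2. -86.15945, 156.13185
3. -24.99428, 178.84394
4. 58.79056, -8.19761

Point 1:
  Latitude: degrees = first 2 digits = 89, minutes = 17.8469; 89 + 17.8469/60 = 89.297448
  hemisphere S, so the sign is −
  Lon: degrees = first 3 digits = 0, minutes = 41.81863; 0 + 41.81863/60 = 0.696977
  hemisphere W, so the sign is −
Point 2:
  φ: 86 + 9.567/60 = 86.159450
  hemisphere S, so the sign is −
  λ: 7.911′ = 0.131850°; total 156.131850
  E → positive
Point 3:
  Lat: 24 + 59/60 + 39.41/3600 = 24.994281
  S ⇒ negate
  Longitude: 178° + 50/60 + 38.2/3600 = 178 + 0.833333 + 0.010611 = 178.843944
  E → positive
Point 4:
  Lat: 58° + 47/60 + 26/3600 = 58 + 0.783333 + 0.007222 = 58.790556
  N ⇒ keep positive
  Lon: 8 + 11/60 + 51.4/3600 = 8.197611
  W → negative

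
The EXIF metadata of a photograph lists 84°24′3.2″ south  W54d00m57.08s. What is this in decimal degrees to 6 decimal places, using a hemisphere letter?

84.400889° S, 54.015856° W

Latitude: 24′ + 3.2″ = 24.05333′; 84 + 24.05333/60 = 84.4008889
Longitude: 54° + 0/60 + 57.08/3600 = 54 + 0.000000 + 0.015856 = 54.0158556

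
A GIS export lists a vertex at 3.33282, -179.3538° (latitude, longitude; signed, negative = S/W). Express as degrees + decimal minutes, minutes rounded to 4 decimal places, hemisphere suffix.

φ: fractional part 0.332820 → 19.969200 minutes
Longitude is negative → W; |value| = 179.353800
Longitude: 179° + 0.353800 × 60 = 179° 21.228000′

3° 19.9692′ N, 179° 21.2280′ W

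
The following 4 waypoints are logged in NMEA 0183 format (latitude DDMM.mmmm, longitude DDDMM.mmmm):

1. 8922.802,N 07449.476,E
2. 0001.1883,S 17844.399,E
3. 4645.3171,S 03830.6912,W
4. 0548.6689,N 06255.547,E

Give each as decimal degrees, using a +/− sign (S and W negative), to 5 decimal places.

Point 1:
  Lat: degrees = first 2 digits = 89, minutes = 22.802; 89 + 22.802/60 = 89.380033
  N → positive
  λ: split at 3 digits → 074° and 49.476′; 74 + 49.476/60 = 74.824600
  E → positive
Point 2:
  Lat: degrees = first 2 digits = 0, minutes = 1.1883; 0 + 1.1883/60 = 0.019805
  S ⇒ negate
  Longitude: split at 3 digits → 178° and 44.399′; 178 + 44.399/60 = 178.739983
  E ⇒ keep positive
Point 3:
  Lat: split at 2 digits → 46° and 45.3171′; 46 + 45.3171/60 = 46.755285
  hemisphere S, so the sign is −
  λ: degrees = first 3 digits = 38, minutes = 30.6912; 38 + 30.6912/60 = 38.511520
  W → negative
Point 4:
  Lat: degrees = first 2 digits = 5, minutes = 48.6689; 5 + 48.6689/60 = 5.811148
  N → positive
  Longitude: split at 3 digits → 062° and 55.547′; 62 + 55.547/60 = 62.925783
  E ⇒ keep positive

1. 89.38003, 74.82460
2. -0.01981, 178.73998
3. -46.75529, -38.51152
4. 5.81115, 62.92578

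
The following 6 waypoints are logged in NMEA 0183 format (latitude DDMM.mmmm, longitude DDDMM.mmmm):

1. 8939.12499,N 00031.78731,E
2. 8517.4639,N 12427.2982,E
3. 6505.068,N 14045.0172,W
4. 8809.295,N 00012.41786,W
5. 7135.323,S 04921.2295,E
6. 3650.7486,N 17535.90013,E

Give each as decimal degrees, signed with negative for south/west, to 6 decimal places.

Point 1:
  Lat: split at 2 digits → 89° and 39.12499′; 89 + 39.12499/60 = 89.6520832
  N ⇒ keep positive
  Longitude: split at 3 digits → 000° and 31.78731′; 0 + 31.78731/60 = 0.5297885
  E ⇒ keep positive
Point 2:
  Latitude: degrees = first 2 digits = 85, minutes = 17.4639; 85 + 17.4639/60 = 85.2910650
  N → positive
  Longitude: split at 3 digits → 124° and 27.2982′; 124 + 27.2982/60 = 124.4549700
  E → positive
Point 3:
  φ: degrees = first 2 digits = 65, minutes = 5.068; 65 + 5.068/60 = 65.0844667
  N → positive
  λ: degrees = first 3 digits = 140, minutes = 45.0172; 140 + 45.0172/60 = 140.7502867
  W → negative
Point 4:
  φ: degrees = first 2 digits = 88, minutes = 9.295; 88 + 9.295/60 = 88.1549167
  N ⇒ keep positive
  Longitude: split at 3 digits → 000° and 12.41786′; 0 + 12.41786/60 = 0.2069643
  hemisphere W, so the sign is −
Point 5:
  φ: split at 2 digits → 71° and 35.323′; 71 + 35.323/60 = 71.5887167
  S ⇒ negate
  λ: degrees = first 3 digits = 49, minutes = 21.2295; 49 + 21.2295/60 = 49.3538250
  E ⇒ keep positive
Point 6:
  Latitude: degrees = first 2 digits = 36, minutes = 50.7486; 36 + 50.7486/60 = 36.8458100
  N ⇒ keep positive
  Lon: degrees = first 3 digits = 175, minutes = 35.90013; 175 + 35.90013/60 = 175.5983355
  E ⇒ keep positive

1. 89.652083, 0.529789
2. 85.291065, 124.454970
3. 65.084467, -140.750287
4. 88.154917, -0.206964
5. -71.588717, 49.353825
6. 36.845810, 175.598336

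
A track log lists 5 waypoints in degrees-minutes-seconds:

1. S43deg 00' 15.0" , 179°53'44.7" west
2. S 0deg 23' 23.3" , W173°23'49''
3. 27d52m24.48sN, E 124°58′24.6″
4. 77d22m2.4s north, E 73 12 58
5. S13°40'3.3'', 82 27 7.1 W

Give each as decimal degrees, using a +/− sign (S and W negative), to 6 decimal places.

1. -43.004167, -179.895750
2. -0.389806, -173.396944
3. 27.873467, 124.973500
4. 77.367333, 73.216111
5. -13.667583, -82.451972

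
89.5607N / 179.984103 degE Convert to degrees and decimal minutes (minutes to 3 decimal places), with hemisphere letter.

89° 33.642′ N, 179° 59.046′ E

Lat: minutes = (89.560700 − 89) × 60 = 33.64200
λ: fractional part 0.984103 → 59.04618 minutes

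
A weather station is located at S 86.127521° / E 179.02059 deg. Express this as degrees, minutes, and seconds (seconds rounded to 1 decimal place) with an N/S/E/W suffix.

Latitude: 0.127521° → 7.65126′; 0.65126 × 60 = 39.076″
λ: whole degrees 179; 1.23540′ → 1′ and 14.124″

86°07′39.1″ S, 179°01′14.1″ E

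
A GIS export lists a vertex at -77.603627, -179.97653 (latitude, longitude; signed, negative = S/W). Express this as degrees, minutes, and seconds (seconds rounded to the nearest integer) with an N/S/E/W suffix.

77°36′13″ S, 179°58′36″ W

Latitude is negative → S; |value| = 77.603627
Latitude: 0.603627° → 36.21762′; 0.21762 × 60 = 13.06″
Longitude is negative → W; |value| = 179.976530
Lon: whole degrees 179; 58.59180′ → 58′ and 35.51″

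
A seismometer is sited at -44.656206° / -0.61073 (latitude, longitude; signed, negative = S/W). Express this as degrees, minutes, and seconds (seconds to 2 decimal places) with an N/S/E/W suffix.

44°39′22.34″ S, 0°36′38.63″ W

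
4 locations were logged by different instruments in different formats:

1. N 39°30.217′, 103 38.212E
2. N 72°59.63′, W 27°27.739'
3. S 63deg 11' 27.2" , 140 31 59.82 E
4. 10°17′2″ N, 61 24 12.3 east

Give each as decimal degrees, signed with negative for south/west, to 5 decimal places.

1. 39.50362, 103.63687
2. 72.99383, -27.46232
3. -63.19089, 140.53328
4. 10.28389, 61.40342

Point 1:
  φ: 39 + 30.217/60 = 39.503617
  N ⇒ keep positive
  Lon: 38.212′ = 0.636867°; total 103.636867
  E → positive
Point 2:
  φ: 59.63′ = 0.993833°; total 72.993833
  N → positive
  λ: 27 + 27.739/60 = 27.462317
  hemisphere W, so the sign is −
Point 3:
  Latitude: 63 + 11/60 + 27.2/3600 = 63.190889
  S → negative
  λ: 31′ + 59.82″ = 31.99700′; 140 + 31.99700/60 = 140.533283
  E → positive
Point 4:
  φ: 17′ + 2″ = 17.03333′; 10 + 17.03333/60 = 10.283889
  N → positive
  Lon: 61 + 24/60 + 12.3/3600 = 61.403417
  E → positive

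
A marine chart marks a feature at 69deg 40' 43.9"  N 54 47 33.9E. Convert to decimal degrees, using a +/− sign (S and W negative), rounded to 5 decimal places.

69.67886, 54.79275

Lat: 69° + 40/60 + 43.9/3600 = 69 + 0.666667 + 0.012194 = 69.678861
N ⇒ keep positive
λ: 54 + 47/60 + 33.9/3600 = 54.792750
E → positive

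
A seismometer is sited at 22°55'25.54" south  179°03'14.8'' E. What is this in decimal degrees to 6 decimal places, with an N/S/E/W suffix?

22.923761° S, 179.054111° E

Latitude: 22 + 55/60 + 25.54/3600 = 22.9237611
Longitude: 3′ + 14.8″ = 3.24667′; 179 + 3.24667/60 = 179.0541111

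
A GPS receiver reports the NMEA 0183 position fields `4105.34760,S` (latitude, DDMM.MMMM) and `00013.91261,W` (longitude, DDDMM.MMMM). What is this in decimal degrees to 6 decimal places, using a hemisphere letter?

41.089127° S, 0.231877° W

φ: split at 2 digits → 41° and 5.3476′; 41 + 5.3476/60 = 41.0891267
Lon: degrees = first 3 digits = 0, minutes = 13.91261; 0 + 13.91261/60 = 0.2318768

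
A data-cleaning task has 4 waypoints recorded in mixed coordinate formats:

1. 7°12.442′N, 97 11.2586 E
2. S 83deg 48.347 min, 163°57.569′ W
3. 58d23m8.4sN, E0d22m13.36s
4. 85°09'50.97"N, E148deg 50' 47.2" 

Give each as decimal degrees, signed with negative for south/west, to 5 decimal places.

Point 1:
  Lat: 12.442′ = 0.207367°; total 7.207367
  N → positive
  λ: 97 + 11.2586/60 = 97.187643
  E → positive
Point 2:
  Lat: 83 + 48.347/60 = 83.805783
  S → negative
  Longitude: 163 + 57.569/60 = 163.959483
  W ⇒ negate
Point 3:
  φ: 58° + 23/60 + 8.4/3600 = 58 + 0.383333 + 0.002333 = 58.385667
  N → positive
  λ: 22′ + 13.36″ = 22.22267′; 0 + 22.22267/60 = 0.370378
  E ⇒ keep positive
Point 4:
  Latitude: 85° + 9/60 + 50.97/3600 = 85 + 0.150000 + 0.014158 = 85.164158
  N ⇒ keep positive
  Longitude: 50′ + 47.2″ = 50.78667′; 148 + 50.78667/60 = 148.846444
  E → positive

1. 7.20737, 97.18764
2. -83.80578, -163.95948
3. 58.38567, 0.37038
4. 85.16416, 148.84644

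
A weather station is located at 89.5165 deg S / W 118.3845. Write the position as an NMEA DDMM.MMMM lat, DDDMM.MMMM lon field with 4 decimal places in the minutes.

Latitude: fractional part 0.516500 → 30.990000 minutes
λ: 118° + 0.384500 × 60 = 118° 23.070000′

8930.9900,S / 11823.0700,W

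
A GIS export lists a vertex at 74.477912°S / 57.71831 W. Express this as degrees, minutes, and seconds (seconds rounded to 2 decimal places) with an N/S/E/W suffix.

74°28′40.48″ S, 57°43′5.92″ W

φ: 0.477912 × 60 = 28.67472′ → 28′, remainder × 60 = 40.4832″
λ: 0.718310° → 43.09860′; 0.09860 × 60 = 5.9160″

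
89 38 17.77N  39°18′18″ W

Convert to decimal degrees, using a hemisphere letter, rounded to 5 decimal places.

89.63827° N, 39.30500° W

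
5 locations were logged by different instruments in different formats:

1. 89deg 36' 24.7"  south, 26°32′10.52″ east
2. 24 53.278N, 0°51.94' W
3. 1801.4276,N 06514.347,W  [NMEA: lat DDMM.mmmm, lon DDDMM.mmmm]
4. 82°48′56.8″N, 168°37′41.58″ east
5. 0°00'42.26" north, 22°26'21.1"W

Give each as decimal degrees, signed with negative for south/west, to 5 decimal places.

Point 1:
  Lat: 36′ + 24.7″ = 36.41167′; 89 + 36.41167/60 = 89.606861
  hemisphere S, so the sign is −
  Lon: 26 + 32/60 + 10.52/3600 = 26.536256
  E → positive
Point 2:
  φ: 24 + 53.278/60 = 24.887967
  N → positive
  λ: 51.94′ = 0.865667°; total 0.865667
  W ⇒ negate
Point 3:
  φ: degrees = first 2 digits = 18, minutes = 1.4276; 18 + 1.4276/60 = 18.023793
  N ⇒ keep positive
  Lon: split at 3 digits → 065° and 14.347′; 65 + 14.347/60 = 65.239117
  hemisphere W, so the sign is −
Point 4:
  φ: 82° + 48/60 + 56.8/3600 = 82 + 0.800000 + 0.015778 = 82.815778
  N ⇒ keep positive
  Lon: 168 + 37/60 + 41.58/3600 = 168.628217
  E ⇒ keep positive
Point 5:
  Lat: 0 + 0/60 + 42.26/3600 = 0.011739
  N → positive
  Longitude: 22 + 26/60 + 21.1/3600 = 22.439194
  hemisphere W, so the sign is −

1. -89.60686, 26.53626
2. 24.88797, -0.86567
3. 18.02379, -65.23912
4. 82.81578, 168.62822
5. 0.01174, -22.43919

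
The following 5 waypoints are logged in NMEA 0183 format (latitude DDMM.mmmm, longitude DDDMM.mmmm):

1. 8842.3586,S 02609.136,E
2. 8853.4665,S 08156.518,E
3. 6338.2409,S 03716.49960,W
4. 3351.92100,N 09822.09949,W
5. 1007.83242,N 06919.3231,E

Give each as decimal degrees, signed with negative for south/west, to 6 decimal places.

1. -88.705977, 26.152267
2. -88.891108, 81.941967
3. -63.637348, -37.274993
4. 33.865350, -98.368325
5. 10.130540, 69.322052

Point 1:
  φ: split at 2 digits → 88° and 42.3586′; 88 + 42.3586/60 = 88.7059767
  S ⇒ negate
  λ: degrees = first 3 digits = 26, minutes = 9.136; 26 + 9.136/60 = 26.1522667
  E → positive
Point 2:
  Lat: degrees = first 2 digits = 88, minutes = 53.4665; 88 + 53.4665/60 = 88.8911083
  hemisphere S, so the sign is −
  Lon: split at 3 digits → 081° and 56.518′; 81 + 56.518/60 = 81.9419667
  E ⇒ keep positive
Point 3:
  Lat: degrees = first 2 digits = 63, minutes = 38.2409; 63 + 38.2409/60 = 63.6373483
  S ⇒ negate
  λ: split at 3 digits → 037° and 16.4996′; 37 + 16.4996/60 = 37.2749933
  W ⇒ negate
Point 4:
  Lat: split at 2 digits → 33° and 51.921′; 33 + 51.921/60 = 33.8653500
  N → positive
  Lon: degrees = first 3 digits = 98, minutes = 22.09949; 98 + 22.09949/60 = 98.3683248
  hemisphere W, so the sign is −
Point 5:
  φ: split at 2 digits → 10° and 7.83242′; 10 + 7.83242/60 = 10.1305403
  N ⇒ keep positive
  Longitude: degrees = first 3 digits = 69, minutes = 19.3231; 69 + 19.3231/60 = 69.3220517
  E → positive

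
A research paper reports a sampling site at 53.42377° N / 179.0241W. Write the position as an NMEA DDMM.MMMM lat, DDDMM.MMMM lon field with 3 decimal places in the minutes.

5325.426,N / 17901.446,W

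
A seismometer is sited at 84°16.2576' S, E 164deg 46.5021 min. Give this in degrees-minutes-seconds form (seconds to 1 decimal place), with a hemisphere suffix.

Lat: fractional minutes 0.25760 × 60 = 15.456″
Lon: fractional minutes 0.50210 × 60 = 30.126″

84°16′15.5″ S, 164°46′30.1″ E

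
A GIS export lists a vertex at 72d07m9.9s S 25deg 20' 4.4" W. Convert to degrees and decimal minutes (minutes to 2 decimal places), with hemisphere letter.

72° 7.17′ S, 25° 20.07′ W

φ: seconds/60 = 0.16500; minutes = 7 + 0.16500 = 7.1650
Lon: seconds/60 = 0.07333; minutes = 20 + 0.07333 = 20.0733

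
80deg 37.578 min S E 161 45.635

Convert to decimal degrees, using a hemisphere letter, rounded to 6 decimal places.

Lat: 80 + 37.578/60 = 80.6263000
Longitude: 161 + 45.635/60 = 161.7605833

80.626300° S, 161.760583° E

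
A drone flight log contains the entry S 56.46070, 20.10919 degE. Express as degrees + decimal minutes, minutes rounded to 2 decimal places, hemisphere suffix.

Latitude: fractional part 0.460700 → 27.6420 minutes
Longitude: fractional part 0.109190 → 6.5514 minutes

56° 27.64′ S, 20° 6.55′ E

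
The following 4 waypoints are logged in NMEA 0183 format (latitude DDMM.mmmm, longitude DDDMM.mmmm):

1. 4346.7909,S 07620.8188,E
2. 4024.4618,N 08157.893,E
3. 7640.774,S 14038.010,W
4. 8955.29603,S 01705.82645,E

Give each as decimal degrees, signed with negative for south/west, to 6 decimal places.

1. -43.779848, 76.346980
2. 40.407697, 81.964883
3. -76.679567, -140.633500
4. -89.921601, 17.097108

Point 1:
  Latitude: split at 2 digits → 43° and 46.7909′; 43 + 46.7909/60 = 43.7798483
  S ⇒ negate
  Lon: split at 3 digits → 076° and 20.8188′; 76 + 20.8188/60 = 76.3469800
  E ⇒ keep positive
Point 2:
  Lat: degrees = first 2 digits = 40, minutes = 24.4618; 40 + 24.4618/60 = 40.4076967
  N ⇒ keep positive
  Lon: degrees = first 3 digits = 81, minutes = 57.893; 81 + 57.893/60 = 81.9648833
  E → positive
Point 3:
  Lat: degrees = first 2 digits = 76, minutes = 40.774; 76 + 40.774/60 = 76.6795667
  hemisphere S, so the sign is −
  Lon: split at 3 digits → 140° and 38.01′; 140 + 38.01/60 = 140.6335000
  W ⇒ negate
Point 4:
  φ: split at 2 digits → 89° and 55.29603′; 89 + 55.29603/60 = 89.9216005
  hemisphere S, so the sign is −
  λ: split at 3 digits → 017° and 5.82645′; 17 + 5.82645/60 = 17.0971075
  E ⇒ keep positive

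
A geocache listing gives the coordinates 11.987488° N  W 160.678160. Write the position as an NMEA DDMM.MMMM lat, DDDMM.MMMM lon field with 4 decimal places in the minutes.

φ: minutes = (11.987488 − 11) × 60 = 59.249280
λ: fractional part 0.678160 → 40.689600 minutes

1159.2493,N / 16040.6896,W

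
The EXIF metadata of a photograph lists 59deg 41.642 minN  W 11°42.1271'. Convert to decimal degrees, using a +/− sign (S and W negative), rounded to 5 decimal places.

59.69403, -11.70212

Lat: 59 + 41.642/60 = 59.694033
N ⇒ keep positive
λ: 42.1271′ = 0.702118°; total 11.702118
hemisphere W, so the sign is −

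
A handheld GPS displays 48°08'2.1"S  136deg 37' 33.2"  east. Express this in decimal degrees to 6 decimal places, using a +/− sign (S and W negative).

Lat: 48° + 8/60 + 2.1/3600 = 48 + 0.133333 + 0.000583 = 48.1339167
hemisphere S, so the sign is −
λ: 37′ + 33.2″ = 37.55333′; 136 + 37.55333/60 = 136.6258889
E → positive

-48.133917, 136.625889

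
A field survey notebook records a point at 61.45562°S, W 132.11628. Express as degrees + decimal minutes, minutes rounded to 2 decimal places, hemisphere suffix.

φ: 61° + 0.455620 × 60 = 61° 27.3372′
Longitude: 132° + 0.116280 × 60 = 132° 6.9768′

61° 27.34′ S, 132° 6.98′ W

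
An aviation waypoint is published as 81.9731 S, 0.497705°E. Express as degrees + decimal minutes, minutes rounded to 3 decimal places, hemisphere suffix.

Latitude: minutes = (81.973100 − 81) × 60 = 58.38600
Longitude: minutes = (0.497705 − 0) × 60 = 29.86230

81° 58.386′ S, 0° 29.862′ E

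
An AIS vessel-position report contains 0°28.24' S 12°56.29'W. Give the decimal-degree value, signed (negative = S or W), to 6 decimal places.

-0.470667, -12.938167

Lat: 28.24′ = 0.470667°; total 0.4706667
S → negative
Lon: 12 + 56.29/60 = 12.9381667
W ⇒ negate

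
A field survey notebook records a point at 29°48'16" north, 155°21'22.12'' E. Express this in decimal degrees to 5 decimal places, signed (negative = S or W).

φ: 29° + 48/60 + 16/3600 = 29 + 0.800000 + 0.004444 = 29.804444
N ⇒ keep positive
λ: 21′ + 22.12″ = 21.36867′; 155 + 21.36867/60 = 155.356144
E ⇒ keep positive

29.80444, 155.35614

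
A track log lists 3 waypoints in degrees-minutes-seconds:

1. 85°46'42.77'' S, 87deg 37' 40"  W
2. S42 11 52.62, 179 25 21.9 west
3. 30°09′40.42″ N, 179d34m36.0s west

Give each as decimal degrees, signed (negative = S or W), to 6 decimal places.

Point 1:
  φ: 85° + 46/60 + 42.77/3600 = 85 + 0.766667 + 0.011881 = 85.7785472
  S → negative
  λ: 37′ + 40″ = 37.66667′; 87 + 37.66667/60 = 87.6277778
  hemisphere W, so the sign is −
Point 2:
  φ: 42 + 11/60 + 52.62/3600 = 42.1979500
  hemisphere S, so the sign is −
  Lon: 179° + 25/60 + 21.9/3600 = 179 + 0.416667 + 0.006083 = 179.4227500
  W → negative
Point 3:
  φ: 30° + 9/60 + 40.42/3600 = 30 + 0.150000 + 0.011228 = 30.1612278
  N → positive
  λ: 179 + 34/60 + 36/3600 = 179.5766667
  W → negative

1. -85.778547, -87.627778
2. -42.197950, -179.422750
3. 30.161228, -179.576667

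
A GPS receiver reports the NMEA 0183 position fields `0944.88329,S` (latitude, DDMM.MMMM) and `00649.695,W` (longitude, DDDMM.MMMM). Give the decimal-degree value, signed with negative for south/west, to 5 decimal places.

φ: split at 2 digits → 09° and 44.88329′; 9 + 44.88329/60 = 9.748055
S ⇒ negate
Lon: degrees = first 3 digits = 6, minutes = 49.695; 6 + 49.695/60 = 6.828250
hemisphere W, so the sign is −

-9.74805, -6.82825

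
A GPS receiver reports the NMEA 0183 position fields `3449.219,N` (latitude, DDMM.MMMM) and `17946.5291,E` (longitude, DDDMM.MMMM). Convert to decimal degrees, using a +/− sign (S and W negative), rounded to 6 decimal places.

34.820317, 179.775485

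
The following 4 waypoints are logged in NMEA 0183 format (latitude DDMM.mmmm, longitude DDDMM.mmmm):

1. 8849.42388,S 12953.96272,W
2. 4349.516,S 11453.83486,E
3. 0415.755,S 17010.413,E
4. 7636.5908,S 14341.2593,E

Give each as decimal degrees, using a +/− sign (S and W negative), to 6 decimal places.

1. -88.823731, -129.899379
2. -43.825267, 114.897248
3. -4.262583, 170.173550
4. -76.609847, 143.687655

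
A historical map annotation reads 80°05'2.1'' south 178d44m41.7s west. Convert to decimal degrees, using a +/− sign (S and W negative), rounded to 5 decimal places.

Lat: 5′ + 2.1″ = 5.03500′; 80 + 5.03500/60 = 80.083917
S ⇒ negate
λ: 178° + 44/60 + 41.7/3600 = 178 + 0.733333 + 0.011583 = 178.744917
W → negative

-80.08392, -178.74492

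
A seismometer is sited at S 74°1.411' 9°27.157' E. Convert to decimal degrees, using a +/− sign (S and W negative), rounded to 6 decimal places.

-74.023517, 9.452617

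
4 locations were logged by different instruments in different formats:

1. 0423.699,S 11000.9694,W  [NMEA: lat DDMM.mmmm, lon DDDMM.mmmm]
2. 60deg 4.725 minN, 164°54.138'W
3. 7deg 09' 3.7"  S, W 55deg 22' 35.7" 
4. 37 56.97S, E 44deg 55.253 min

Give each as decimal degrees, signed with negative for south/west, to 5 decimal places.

1. -4.39498, -110.01616
2. 60.07875, -164.90230
3. -7.15103, -55.37658
4. -37.94950, 44.92088

Point 1:
  φ: split at 2 digits → 04° and 23.699′; 4 + 23.699/60 = 4.394983
  S → negative
  Lon: degrees = first 3 digits = 110, minutes = 0.9694; 110 + 0.9694/60 = 110.016157
  hemisphere W, so the sign is −
Point 2:
  Latitude: 4.725′ = 0.078750°; total 60.078750
  N → positive
  λ: 164 + 54.138/60 = 164.902300
  W ⇒ negate
Point 3:
  Lat: 9′ + 3.7″ = 9.06167′; 7 + 9.06167/60 = 7.151028
  hemisphere S, so the sign is −
  Longitude: 55 + 22/60 + 35.7/3600 = 55.376583
  hemisphere W, so the sign is −
Point 4:
  Lat: 37 + 56.97/60 = 37.949500
  S → negative
  Lon: 55.253′ = 0.920883°; total 44.920883
  E → positive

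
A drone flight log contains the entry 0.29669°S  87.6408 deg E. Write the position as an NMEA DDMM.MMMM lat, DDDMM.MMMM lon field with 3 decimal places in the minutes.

Lat: fractional part 0.296690 → 17.80140 minutes
λ: fractional part 0.640800 → 38.44800 minutes

0017.801,S / 08738.448,E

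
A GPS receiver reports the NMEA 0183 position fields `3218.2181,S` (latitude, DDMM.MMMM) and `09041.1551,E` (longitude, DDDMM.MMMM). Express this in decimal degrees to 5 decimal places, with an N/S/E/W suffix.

32.30364° S, 90.68592° E

Lat: split at 2 digits → 32° and 18.2181′; 32 + 18.2181/60 = 32.303635
Lon: split at 3 digits → 090° and 41.1551′; 90 + 41.1551/60 = 90.685918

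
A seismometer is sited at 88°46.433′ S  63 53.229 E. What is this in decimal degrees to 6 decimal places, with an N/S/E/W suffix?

φ: 46.433′ = 0.773883°; total 88.7738833
Longitude: 53.229′ = 0.887150°; total 63.8871500

88.773883° S, 63.887150° E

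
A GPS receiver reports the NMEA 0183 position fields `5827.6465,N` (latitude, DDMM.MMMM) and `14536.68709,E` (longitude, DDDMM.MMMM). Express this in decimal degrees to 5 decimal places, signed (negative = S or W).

58.46078, 145.61145

φ: degrees = first 2 digits = 58, minutes = 27.6465; 58 + 27.6465/60 = 58.460775
N ⇒ keep positive
Lon: split at 3 digits → 145° and 36.68709′; 145 + 36.68709/60 = 145.611452
E ⇒ keep positive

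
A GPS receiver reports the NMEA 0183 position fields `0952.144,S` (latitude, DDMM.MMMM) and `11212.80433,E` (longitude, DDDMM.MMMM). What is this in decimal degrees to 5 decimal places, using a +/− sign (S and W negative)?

-9.86907, 112.21341

φ: degrees = first 2 digits = 9, minutes = 52.144; 9 + 52.144/60 = 9.869067
hemisphere S, so the sign is −
Lon: degrees = first 3 digits = 112, minutes = 12.80433; 112 + 12.80433/60 = 112.213406
E ⇒ keep positive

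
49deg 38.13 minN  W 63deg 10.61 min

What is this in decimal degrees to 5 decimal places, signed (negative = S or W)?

φ: 38.13′ = 0.635500°; total 49.635500
N → positive
Lon: 63 + 10.61/60 = 63.176833
W → negative

49.63550, -63.17683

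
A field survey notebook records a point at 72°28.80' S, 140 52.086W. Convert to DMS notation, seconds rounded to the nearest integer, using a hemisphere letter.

Lat: 28.80000′ → 28′ and 0.80000 × 60 = 48.00″
Longitude: fractional minutes 0.08600 × 60 = 5.16″

72°28′48″ S, 140°52′5″ W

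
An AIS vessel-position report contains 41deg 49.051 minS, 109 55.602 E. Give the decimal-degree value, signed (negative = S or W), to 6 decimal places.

-41.817517, 109.926700

Latitude: 49.051′ = 0.817517°; total 41.8175167
hemisphere S, so the sign is −
Lon: 109 + 55.602/60 = 109.9267000
E ⇒ keep positive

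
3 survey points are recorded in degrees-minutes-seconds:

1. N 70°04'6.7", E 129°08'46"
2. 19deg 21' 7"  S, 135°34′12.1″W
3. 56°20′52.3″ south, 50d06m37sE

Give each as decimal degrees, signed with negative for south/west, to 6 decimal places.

1. 70.068528, 129.146111
2. -19.351944, -135.570028
3. -56.347861, 50.110278

Point 1:
  Latitude: 4′ + 6.7″ = 4.11167′; 70 + 4.11167/60 = 70.0685278
  N ⇒ keep positive
  λ: 8′ + 46″ = 8.76667′; 129 + 8.76667/60 = 129.1461111
  E ⇒ keep positive
Point 2:
  Latitude: 19 + 21/60 + 7/3600 = 19.3519444
  S ⇒ negate
  Lon: 135° + 34/60 + 12.1/3600 = 135 + 0.566667 + 0.003361 = 135.5700278
  W → negative
Point 3:
  Latitude: 56° + 20/60 + 52.3/3600 = 56 + 0.333333 + 0.014528 = 56.3478611
  hemisphere S, so the sign is −
  Longitude: 50 + 6/60 + 37/3600 = 50.1102778
  E → positive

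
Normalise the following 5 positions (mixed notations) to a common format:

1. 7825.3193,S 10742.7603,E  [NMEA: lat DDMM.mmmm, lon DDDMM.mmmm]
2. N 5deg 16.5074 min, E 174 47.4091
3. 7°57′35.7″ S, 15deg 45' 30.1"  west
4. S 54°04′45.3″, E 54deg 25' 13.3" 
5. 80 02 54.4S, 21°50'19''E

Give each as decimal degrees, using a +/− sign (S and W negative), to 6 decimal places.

1. -78.421988, 107.712672
2. 5.275123, 174.790152
3. -7.959917, -15.758361
4. -54.079250, 54.420361
5. -80.048444, 21.838611

Point 1:
  Latitude: degrees = first 2 digits = 78, minutes = 25.3193; 78 + 25.3193/60 = 78.4219883
  hemisphere S, so the sign is −
  Longitude: split at 3 digits → 107° and 42.7603′; 107 + 42.7603/60 = 107.7126717
  E → positive
Point 2:
  φ: 16.5074′ = 0.275123°; total 5.2751233
  N ⇒ keep positive
  λ: 47.4091′ = 0.790152°; total 174.7901517
  E → positive
Point 3:
  Lat: 57′ + 35.7″ = 57.59500′; 7 + 57.59500/60 = 7.9599167
  hemisphere S, so the sign is −
  λ: 15 + 45/60 + 30.1/3600 = 15.7583611
  hemisphere W, so the sign is −
Point 4:
  Latitude: 4′ + 45.3″ = 4.75500′; 54 + 4.75500/60 = 54.0792500
  hemisphere S, so the sign is −
  Lon: 54 + 25/60 + 13.3/3600 = 54.4203611
  E ⇒ keep positive
Point 5:
  φ: 80 + 2/60 + 54.4/3600 = 80.0484444
  hemisphere S, so the sign is −
  λ: 21° + 50/60 + 19/3600 = 21 + 0.833333 + 0.005278 = 21.8386111
  E → positive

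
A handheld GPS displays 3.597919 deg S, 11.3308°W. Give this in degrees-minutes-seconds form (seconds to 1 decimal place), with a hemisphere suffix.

3°35′52.5″ S, 11°19′50.9″ W

φ: whole degrees 3; 35.87514′ → 35′ and 52.508″
Longitude: 0.330800 × 60 = 19.84800′ → 19′, remainder × 60 = 50.880″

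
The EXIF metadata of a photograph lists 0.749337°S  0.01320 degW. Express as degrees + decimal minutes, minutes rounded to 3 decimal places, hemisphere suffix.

0° 44.960′ S, 0° 0.792′ W

Latitude: 0° + 0.749337 × 60 = 0° 44.96022′
Lon: minutes = (0.013200 − 0) × 60 = 0.79200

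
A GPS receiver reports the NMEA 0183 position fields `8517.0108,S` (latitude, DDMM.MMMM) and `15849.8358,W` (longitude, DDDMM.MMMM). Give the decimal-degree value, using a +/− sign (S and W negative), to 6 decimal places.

Latitude: degrees = first 2 digits = 85, minutes = 17.0108; 85 + 17.0108/60 = 85.2835133
S → negative
Longitude: degrees = first 3 digits = 158, minutes = 49.8358; 158 + 49.8358/60 = 158.8305967
W → negative

-85.283513, -158.830597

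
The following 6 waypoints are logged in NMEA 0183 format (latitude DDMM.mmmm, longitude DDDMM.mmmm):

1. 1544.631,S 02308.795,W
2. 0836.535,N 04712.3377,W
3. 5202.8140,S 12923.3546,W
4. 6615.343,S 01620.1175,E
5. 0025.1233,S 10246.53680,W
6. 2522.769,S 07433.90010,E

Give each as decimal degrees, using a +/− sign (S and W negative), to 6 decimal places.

Point 1:
  Lat: degrees = first 2 digits = 15, minutes = 44.631; 15 + 44.631/60 = 15.7438500
  hemisphere S, so the sign is −
  Longitude: split at 3 digits → 023° and 8.795′; 23 + 8.795/60 = 23.1465833
  W ⇒ negate
Point 2:
  φ: split at 2 digits → 08° and 36.535′; 8 + 36.535/60 = 8.6089167
  N → positive
  Lon: split at 3 digits → 047° and 12.3377′; 47 + 12.3377/60 = 47.2056283
  W ⇒ negate
Point 3:
  Lat: split at 2 digits → 52° and 2.814′; 52 + 2.814/60 = 52.0469000
  hemisphere S, so the sign is −
  Longitude: degrees = first 3 digits = 129, minutes = 23.3546; 129 + 23.3546/60 = 129.3892433
  W → negative
Point 4:
  φ: split at 2 digits → 66° and 15.343′; 66 + 15.343/60 = 66.2557167
  S ⇒ negate
  Longitude: degrees = first 3 digits = 16, minutes = 20.1175; 16 + 20.1175/60 = 16.3352917
  E → positive
Point 5:
  Latitude: split at 2 digits → 00° and 25.1233′; 0 + 25.1233/60 = 0.4187217
  S ⇒ negate
  λ: degrees = first 3 digits = 102, minutes = 46.5368; 102 + 46.5368/60 = 102.7756133
  W ⇒ negate
Point 6:
  Lat: split at 2 digits → 25° and 22.769′; 25 + 22.769/60 = 25.3794833
  S ⇒ negate
  λ: split at 3 digits → 074° and 33.9001′; 74 + 33.9001/60 = 74.5650017
  E → positive

1. -15.743850, -23.146583
2. 8.608917, -47.205628
3. -52.046900, -129.389243
4. -66.255717, 16.335292
5. -0.418722, -102.775613
6. -25.379483, 74.565002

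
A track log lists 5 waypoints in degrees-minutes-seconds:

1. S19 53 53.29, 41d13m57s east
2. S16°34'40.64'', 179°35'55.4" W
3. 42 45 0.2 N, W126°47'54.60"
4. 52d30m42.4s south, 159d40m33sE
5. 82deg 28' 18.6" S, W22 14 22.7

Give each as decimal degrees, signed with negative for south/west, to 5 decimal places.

Point 1:
  Lat: 19° + 53/60 + 53.29/3600 = 19 + 0.883333 + 0.014803 = 19.898136
  hemisphere S, so the sign is −
  λ: 41° + 13/60 + 57/3600 = 41 + 0.216667 + 0.015833 = 41.232500
  E → positive
Point 2:
  φ: 16 + 34/60 + 40.64/3600 = 16.577956
  hemisphere S, so the sign is −
  Longitude: 179 + 35/60 + 55.4/3600 = 179.598722
  hemisphere W, so the sign is −
Point 3:
  Latitude: 45′ + 0.2″ = 45.00333′; 42 + 45.00333/60 = 42.750056
  N → positive
  λ: 126° + 47/60 + 54.6/3600 = 126 + 0.783333 + 0.015167 = 126.798500
  hemisphere W, so the sign is −
Point 4:
  Latitude: 52° + 30/60 + 42.4/3600 = 52 + 0.500000 + 0.011778 = 52.511778
  S ⇒ negate
  λ: 159° + 40/60 + 33/3600 = 159 + 0.666667 + 0.009167 = 159.675833
  E ⇒ keep positive
Point 5:
  φ: 82° + 28/60 + 18.6/3600 = 82 + 0.466667 + 0.005167 = 82.471833
  hemisphere S, so the sign is −
  Longitude: 22 + 14/60 + 22.7/3600 = 22.239639
  hemisphere W, so the sign is −

1. -19.89814, 41.23250
2. -16.57796, -179.59872
3. 42.75006, -126.79850
4. -52.51178, 159.67583
5. -82.47183, -22.23964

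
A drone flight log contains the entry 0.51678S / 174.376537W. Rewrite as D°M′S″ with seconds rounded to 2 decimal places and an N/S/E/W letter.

0°31′0.41″ S, 174°22′35.53″ W

Lat: 0.516780 × 60 = 31.00680′ → 31′, remainder × 60 = 0.4080″
λ: 0.376537 × 60 = 22.59222′ → 22′, remainder × 60 = 35.5332″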